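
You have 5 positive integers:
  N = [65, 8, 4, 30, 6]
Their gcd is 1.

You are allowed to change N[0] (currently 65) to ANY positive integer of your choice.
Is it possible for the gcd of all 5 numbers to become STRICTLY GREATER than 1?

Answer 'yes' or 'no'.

Answer: yes

Derivation:
Current gcd = 1
gcd of all OTHER numbers (without N[0]=65): gcd([8, 4, 30, 6]) = 2
The new gcd after any change is gcd(2, new_value).
This can be at most 2.
Since 2 > old gcd 1, the gcd CAN increase (e.g., set N[0] = 2).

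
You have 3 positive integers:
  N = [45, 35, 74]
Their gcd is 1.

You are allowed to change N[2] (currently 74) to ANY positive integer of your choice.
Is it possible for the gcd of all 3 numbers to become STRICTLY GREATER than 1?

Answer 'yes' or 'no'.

Current gcd = 1
gcd of all OTHER numbers (without N[2]=74): gcd([45, 35]) = 5
The new gcd after any change is gcd(5, new_value).
This can be at most 5.
Since 5 > old gcd 1, the gcd CAN increase (e.g., set N[2] = 5).

Answer: yes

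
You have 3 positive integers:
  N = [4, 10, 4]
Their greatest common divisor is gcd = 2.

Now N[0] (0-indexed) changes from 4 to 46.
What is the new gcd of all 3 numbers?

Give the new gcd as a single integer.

Answer: 2

Derivation:
Numbers: [4, 10, 4], gcd = 2
Change: index 0, 4 -> 46
gcd of the OTHER numbers (without index 0): gcd([10, 4]) = 2
New gcd = gcd(g_others, new_val) = gcd(2, 46) = 2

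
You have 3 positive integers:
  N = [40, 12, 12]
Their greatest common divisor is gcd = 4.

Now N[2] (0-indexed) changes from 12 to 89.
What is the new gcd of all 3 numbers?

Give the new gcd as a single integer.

Numbers: [40, 12, 12], gcd = 4
Change: index 2, 12 -> 89
gcd of the OTHER numbers (without index 2): gcd([40, 12]) = 4
New gcd = gcd(g_others, new_val) = gcd(4, 89) = 1

Answer: 1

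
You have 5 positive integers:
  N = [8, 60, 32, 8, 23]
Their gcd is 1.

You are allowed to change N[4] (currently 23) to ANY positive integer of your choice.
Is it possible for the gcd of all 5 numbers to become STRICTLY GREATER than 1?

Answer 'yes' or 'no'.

Current gcd = 1
gcd of all OTHER numbers (without N[4]=23): gcd([8, 60, 32, 8]) = 4
The new gcd after any change is gcd(4, new_value).
This can be at most 4.
Since 4 > old gcd 1, the gcd CAN increase (e.g., set N[4] = 4).

Answer: yes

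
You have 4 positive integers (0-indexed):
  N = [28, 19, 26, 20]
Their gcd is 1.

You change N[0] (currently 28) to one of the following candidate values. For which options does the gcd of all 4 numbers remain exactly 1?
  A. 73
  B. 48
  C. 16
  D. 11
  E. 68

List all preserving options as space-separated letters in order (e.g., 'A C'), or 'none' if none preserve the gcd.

Old gcd = 1; gcd of others (without N[0]) = 1
New gcd for candidate v: gcd(1, v). Preserves old gcd iff gcd(1, v) = 1.
  Option A: v=73, gcd(1,73)=1 -> preserves
  Option B: v=48, gcd(1,48)=1 -> preserves
  Option C: v=16, gcd(1,16)=1 -> preserves
  Option D: v=11, gcd(1,11)=1 -> preserves
  Option E: v=68, gcd(1,68)=1 -> preserves

Answer: A B C D E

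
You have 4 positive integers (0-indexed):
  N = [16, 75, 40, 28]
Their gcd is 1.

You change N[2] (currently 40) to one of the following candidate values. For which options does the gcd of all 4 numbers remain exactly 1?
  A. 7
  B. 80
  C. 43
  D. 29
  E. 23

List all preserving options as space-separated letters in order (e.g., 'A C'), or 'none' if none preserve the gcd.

Answer: A B C D E

Derivation:
Old gcd = 1; gcd of others (without N[2]) = 1
New gcd for candidate v: gcd(1, v). Preserves old gcd iff gcd(1, v) = 1.
  Option A: v=7, gcd(1,7)=1 -> preserves
  Option B: v=80, gcd(1,80)=1 -> preserves
  Option C: v=43, gcd(1,43)=1 -> preserves
  Option D: v=29, gcd(1,29)=1 -> preserves
  Option E: v=23, gcd(1,23)=1 -> preserves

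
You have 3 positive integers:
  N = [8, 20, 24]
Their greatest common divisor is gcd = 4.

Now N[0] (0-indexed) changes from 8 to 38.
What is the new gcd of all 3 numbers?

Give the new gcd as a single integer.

Answer: 2

Derivation:
Numbers: [8, 20, 24], gcd = 4
Change: index 0, 8 -> 38
gcd of the OTHER numbers (without index 0): gcd([20, 24]) = 4
New gcd = gcd(g_others, new_val) = gcd(4, 38) = 2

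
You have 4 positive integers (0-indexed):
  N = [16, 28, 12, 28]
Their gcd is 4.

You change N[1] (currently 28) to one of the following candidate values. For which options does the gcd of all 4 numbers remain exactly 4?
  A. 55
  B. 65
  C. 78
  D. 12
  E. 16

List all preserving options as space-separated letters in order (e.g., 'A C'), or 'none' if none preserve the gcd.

Old gcd = 4; gcd of others (without N[1]) = 4
New gcd for candidate v: gcd(4, v). Preserves old gcd iff gcd(4, v) = 4.
  Option A: v=55, gcd(4,55)=1 -> changes
  Option B: v=65, gcd(4,65)=1 -> changes
  Option C: v=78, gcd(4,78)=2 -> changes
  Option D: v=12, gcd(4,12)=4 -> preserves
  Option E: v=16, gcd(4,16)=4 -> preserves

Answer: D E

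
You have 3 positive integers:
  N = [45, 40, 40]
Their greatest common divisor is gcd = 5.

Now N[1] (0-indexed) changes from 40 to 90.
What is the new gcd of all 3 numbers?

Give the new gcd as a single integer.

Numbers: [45, 40, 40], gcd = 5
Change: index 1, 40 -> 90
gcd of the OTHER numbers (without index 1): gcd([45, 40]) = 5
New gcd = gcd(g_others, new_val) = gcd(5, 90) = 5

Answer: 5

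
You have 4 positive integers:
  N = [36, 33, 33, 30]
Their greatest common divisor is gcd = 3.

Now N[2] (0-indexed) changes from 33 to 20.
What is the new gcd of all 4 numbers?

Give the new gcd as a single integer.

Numbers: [36, 33, 33, 30], gcd = 3
Change: index 2, 33 -> 20
gcd of the OTHER numbers (without index 2): gcd([36, 33, 30]) = 3
New gcd = gcd(g_others, new_val) = gcd(3, 20) = 1

Answer: 1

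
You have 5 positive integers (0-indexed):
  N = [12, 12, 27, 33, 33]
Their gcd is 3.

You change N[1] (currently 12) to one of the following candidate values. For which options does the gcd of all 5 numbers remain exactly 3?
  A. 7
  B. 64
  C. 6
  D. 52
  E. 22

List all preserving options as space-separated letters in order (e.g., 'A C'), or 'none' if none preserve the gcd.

Old gcd = 3; gcd of others (without N[1]) = 3
New gcd for candidate v: gcd(3, v). Preserves old gcd iff gcd(3, v) = 3.
  Option A: v=7, gcd(3,7)=1 -> changes
  Option B: v=64, gcd(3,64)=1 -> changes
  Option C: v=6, gcd(3,6)=3 -> preserves
  Option D: v=52, gcd(3,52)=1 -> changes
  Option E: v=22, gcd(3,22)=1 -> changes

Answer: C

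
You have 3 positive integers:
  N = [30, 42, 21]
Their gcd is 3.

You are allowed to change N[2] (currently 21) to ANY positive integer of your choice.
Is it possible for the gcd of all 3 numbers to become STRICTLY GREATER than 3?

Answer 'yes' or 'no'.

Current gcd = 3
gcd of all OTHER numbers (without N[2]=21): gcd([30, 42]) = 6
The new gcd after any change is gcd(6, new_value).
This can be at most 6.
Since 6 > old gcd 3, the gcd CAN increase (e.g., set N[2] = 6).

Answer: yes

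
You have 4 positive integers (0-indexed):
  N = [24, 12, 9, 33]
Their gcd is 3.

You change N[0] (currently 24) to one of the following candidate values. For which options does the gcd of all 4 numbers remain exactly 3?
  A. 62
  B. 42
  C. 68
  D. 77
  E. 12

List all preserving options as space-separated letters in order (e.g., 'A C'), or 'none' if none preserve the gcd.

Answer: B E

Derivation:
Old gcd = 3; gcd of others (without N[0]) = 3
New gcd for candidate v: gcd(3, v). Preserves old gcd iff gcd(3, v) = 3.
  Option A: v=62, gcd(3,62)=1 -> changes
  Option B: v=42, gcd(3,42)=3 -> preserves
  Option C: v=68, gcd(3,68)=1 -> changes
  Option D: v=77, gcd(3,77)=1 -> changes
  Option E: v=12, gcd(3,12)=3 -> preserves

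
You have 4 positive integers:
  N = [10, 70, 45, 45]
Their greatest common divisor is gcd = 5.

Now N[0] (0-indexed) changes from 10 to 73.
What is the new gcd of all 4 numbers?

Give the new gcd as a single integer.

Numbers: [10, 70, 45, 45], gcd = 5
Change: index 0, 10 -> 73
gcd of the OTHER numbers (without index 0): gcd([70, 45, 45]) = 5
New gcd = gcd(g_others, new_val) = gcd(5, 73) = 1

Answer: 1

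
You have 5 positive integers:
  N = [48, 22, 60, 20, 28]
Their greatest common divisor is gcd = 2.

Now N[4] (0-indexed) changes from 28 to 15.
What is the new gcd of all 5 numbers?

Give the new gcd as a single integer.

Answer: 1

Derivation:
Numbers: [48, 22, 60, 20, 28], gcd = 2
Change: index 4, 28 -> 15
gcd of the OTHER numbers (without index 4): gcd([48, 22, 60, 20]) = 2
New gcd = gcd(g_others, new_val) = gcd(2, 15) = 1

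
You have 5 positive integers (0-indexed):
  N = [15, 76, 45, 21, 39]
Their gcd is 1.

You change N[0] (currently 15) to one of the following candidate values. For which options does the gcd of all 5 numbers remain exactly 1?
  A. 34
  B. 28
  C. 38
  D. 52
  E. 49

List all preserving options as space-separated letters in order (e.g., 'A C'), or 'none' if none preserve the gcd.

Old gcd = 1; gcd of others (without N[0]) = 1
New gcd for candidate v: gcd(1, v). Preserves old gcd iff gcd(1, v) = 1.
  Option A: v=34, gcd(1,34)=1 -> preserves
  Option B: v=28, gcd(1,28)=1 -> preserves
  Option C: v=38, gcd(1,38)=1 -> preserves
  Option D: v=52, gcd(1,52)=1 -> preserves
  Option E: v=49, gcd(1,49)=1 -> preserves

Answer: A B C D E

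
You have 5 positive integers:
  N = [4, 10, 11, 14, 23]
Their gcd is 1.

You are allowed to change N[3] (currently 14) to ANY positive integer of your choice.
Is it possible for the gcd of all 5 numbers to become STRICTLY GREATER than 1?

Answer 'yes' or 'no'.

Current gcd = 1
gcd of all OTHER numbers (without N[3]=14): gcd([4, 10, 11, 23]) = 1
The new gcd after any change is gcd(1, new_value).
This can be at most 1.
Since 1 = old gcd 1, the gcd can only stay the same or decrease.

Answer: no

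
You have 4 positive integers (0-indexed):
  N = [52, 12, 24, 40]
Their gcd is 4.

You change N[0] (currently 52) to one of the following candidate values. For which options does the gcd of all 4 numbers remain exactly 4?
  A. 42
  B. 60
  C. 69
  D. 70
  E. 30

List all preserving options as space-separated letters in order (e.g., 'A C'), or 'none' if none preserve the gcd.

Old gcd = 4; gcd of others (without N[0]) = 4
New gcd for candidate v: gcd(4, v). Preserves old gcd iff gcd(4, v) = 4.
  Option A: v=42, gcd(4,42)=2 -> changes
  Option B: v=60, gcd(4,60)=4 -> preserves
  Option C: v=69, gcd(4,69)=1 -> changes
  Option D: v=70, gcd(4,70)=2 -> changes
  Option E: v=30, gcd(4,30)=2 -> changes

Answer: B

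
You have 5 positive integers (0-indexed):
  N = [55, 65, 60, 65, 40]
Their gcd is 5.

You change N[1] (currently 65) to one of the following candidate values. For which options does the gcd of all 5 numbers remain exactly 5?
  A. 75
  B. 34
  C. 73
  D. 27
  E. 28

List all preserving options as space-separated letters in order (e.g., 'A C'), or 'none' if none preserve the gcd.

Old gcd = 5; gcd of others (without N[1]) = 5
New gcd for candidate v: gcd(5, v). Preserves old gcd iff gcd(5, v) = 5.
  Option A: v=75, gcd(5,75)=5 -> preserves
  Option B: v=34, gcd(5,34)=1 -> changes
  Option C: v=73, gcd(5,73)=1 -> changes
  Option D: v=27, gcd(5,27)=1 -> changes
  Option E: v=28, gcd(5,28)=1 -> changes

Answer: A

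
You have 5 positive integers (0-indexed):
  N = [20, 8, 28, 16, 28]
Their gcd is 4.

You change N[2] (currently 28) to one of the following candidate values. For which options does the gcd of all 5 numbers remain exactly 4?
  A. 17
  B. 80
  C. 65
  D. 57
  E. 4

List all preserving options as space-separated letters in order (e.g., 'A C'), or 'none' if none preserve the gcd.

Old gcd = 4; gcd of others (without N[2]) = 4
New gcd for candidate v: gcd(4, v). Preserves old gcd iff gcd(4, v) = 4.
  Option A: v=17, gcd(4,17)=1 -> changes
  Option B: v=80, gcd(4,80)=4 -> preserves
  Option C: v=65, gcd(4,65)=1 -> changes
  Option D: v=57, gcd(4,57)=1 -> changes
  Option E: v=4, gcd(4,4)=4 -> preserves

Answer: B E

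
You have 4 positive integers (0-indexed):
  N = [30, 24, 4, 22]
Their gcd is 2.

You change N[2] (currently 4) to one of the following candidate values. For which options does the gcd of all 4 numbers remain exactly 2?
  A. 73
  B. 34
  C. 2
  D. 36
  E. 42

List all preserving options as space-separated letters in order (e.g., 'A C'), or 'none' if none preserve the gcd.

Old gcd = 2; gcd of others (without N[2]) = 2
New gcd for candidate v: gcd(2, v). Preserves old gcd iff gcd(2, v) = 2.
  Option A: v=73, gcd(2,73)=1 -> changes
  Option B: v=34, gcd(2,34)=2 -> preserves
  Option C: v=2, gcd(2,2)=2 -> preserves
  Option D: v=36, gcd(2,36)=2 -> preserves
  Option E: v=42, gcd(2,42)=2 -> preserves

Answer: B C D E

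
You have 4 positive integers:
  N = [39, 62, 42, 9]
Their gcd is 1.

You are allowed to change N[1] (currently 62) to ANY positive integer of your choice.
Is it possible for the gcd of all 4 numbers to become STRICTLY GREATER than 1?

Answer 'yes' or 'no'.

Answer: yes

Derivation:
Current gcd = 1
gcd of all OTHER numbers (without N[1]=62): gcd([39, 42, 9]) = 3
The new gcd after any change is gcd(3, new_value).
This can be at most 3.
Since 3 > old gcd 1, the gcd CAN increase (e.g., set N[1] = 3).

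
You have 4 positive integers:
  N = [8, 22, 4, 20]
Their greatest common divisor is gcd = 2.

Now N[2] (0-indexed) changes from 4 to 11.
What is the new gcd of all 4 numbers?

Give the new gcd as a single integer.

Numbers: [8, 22, 4, 20], gcd = 2
Change: index 2, 4 -> 11
gcd of the OTHER numbers (without index 2): gcd([8, 22, 20]) = 2
New gcd = gcd(g_others, new_val) = gcd(2, 11) = 1

Answer: 1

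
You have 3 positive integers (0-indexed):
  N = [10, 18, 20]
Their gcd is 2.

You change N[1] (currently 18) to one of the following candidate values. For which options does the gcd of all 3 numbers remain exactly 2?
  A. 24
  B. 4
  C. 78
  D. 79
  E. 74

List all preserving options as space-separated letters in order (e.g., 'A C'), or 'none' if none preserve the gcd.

Answer: A B C E

Derivation:
Old gcd = 2; gcd of others (without N[1]) = 10
New gcd for candidate v: gcd(10, v). Preserves old gcd iff gcd(10, v) = 2.
  Option A: v=24, gcd(10,24)=2 -> preserves
  Option B: v=4, gcd(10,4)=2 -> preserves
  Option C: v=78, gcd(10,78)=2 -> preserves
  Option D: v=79, gcd(10,79)=1 -> changes
  Option E: v=74, gcd(10,74)=2 -> preserves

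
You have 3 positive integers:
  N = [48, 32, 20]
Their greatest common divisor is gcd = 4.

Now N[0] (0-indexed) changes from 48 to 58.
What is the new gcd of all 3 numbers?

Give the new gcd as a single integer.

Answer: 2

Derivation:
Numbers: [48, 32, 20], gcd = 4
Change: index 0, 48 -> 58
gcd of the OTHER numbers (without index 0): gcd([32, 20]) = 4
New gcd = gcd(g_others, new_val) = gcd(4, 58) = 2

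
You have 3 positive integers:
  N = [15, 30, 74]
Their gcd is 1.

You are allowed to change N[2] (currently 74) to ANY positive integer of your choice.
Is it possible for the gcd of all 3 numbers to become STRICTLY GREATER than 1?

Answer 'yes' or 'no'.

Current gcd = 1
gcd of all OTHER numbers (without N[2]=74): gcd([15, 30]) = 15
The new gcd after any change is gcd(15, new_value).
This can be at most 15.
Since 15 > old gcd 1, the gcd CAN increase (e.g., set N[2] = 15).

Answer: yes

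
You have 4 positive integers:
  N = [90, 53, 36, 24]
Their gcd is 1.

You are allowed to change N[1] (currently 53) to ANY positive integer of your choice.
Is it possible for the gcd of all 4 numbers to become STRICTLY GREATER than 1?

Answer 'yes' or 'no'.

Current gcd = 1
gcd of all OTHER numbers (without N[1]=53): gcd([90, 36, 24]) = 6
The new gcd after any change is gcd(6, new_value).
This can be at most 6.
Since 6 > old gcd 1, the gcd CAN increase (e.g., set N[1] = 6).

Answer: yes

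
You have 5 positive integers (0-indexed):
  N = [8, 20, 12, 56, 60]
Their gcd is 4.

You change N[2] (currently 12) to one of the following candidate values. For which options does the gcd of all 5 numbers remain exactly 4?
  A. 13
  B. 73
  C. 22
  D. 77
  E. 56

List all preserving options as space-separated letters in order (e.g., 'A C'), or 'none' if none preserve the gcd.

Answer: E

Derivation:
Old gcd = 4; gcd of others (without N[2]) = 4
New gcd for candidate v: gcd(4, v). Preserves old gcd iff gcd(4, v) = 4.
  Option A: v=13, gcd(4,13)=1 -> changes
  Option B: v=73, gcd(4,73)=1 -> changes
  Option C: v=22, gcd(4,22)=2 -> changes
  Option D: v=77, gcd(4,77)=1 -> changes
  Option E: v=56, gcd(4,56)=4 -> preserves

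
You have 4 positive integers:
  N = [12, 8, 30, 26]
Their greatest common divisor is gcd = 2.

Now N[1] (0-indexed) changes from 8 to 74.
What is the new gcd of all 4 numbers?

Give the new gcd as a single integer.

Numbers: [12, 8, 30, 26], gcd = 2
Change: index 1, 8 -> 74
gcd of the OTHER numbers (without index 1): gcd([12, 30, 26]) = 2
New gcd = gcd(g_others, new_val) = gcd(2, 74) = 2

Answer: 2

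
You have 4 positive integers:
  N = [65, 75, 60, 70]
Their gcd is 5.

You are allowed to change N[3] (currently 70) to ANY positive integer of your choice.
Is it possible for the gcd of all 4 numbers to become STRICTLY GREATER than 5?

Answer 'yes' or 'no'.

Current gcd = 5
gcd of all OTHER numbers (without N[3]=70): gcd([65, 75, 60]) = 5
The new gcd after any change is gcd(5, new_value).
This can be at most 5.
Since 5 = old gcd 5, the gcd can only stay the same or decrease.

Answer: no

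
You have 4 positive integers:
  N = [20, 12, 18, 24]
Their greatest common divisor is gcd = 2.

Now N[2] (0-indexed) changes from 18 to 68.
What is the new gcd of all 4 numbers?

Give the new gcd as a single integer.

Answer: 4

Derivation:
Numbers: [20, 12, 18, 24], gcd = 2
Change: index 2, 18 -> 68
gcd of the OTHER numbers (without index 2): gcd([20, 12, 24]) = 4
New gcd = gcd(g_others, new_val) = gcd(4, 68) = 4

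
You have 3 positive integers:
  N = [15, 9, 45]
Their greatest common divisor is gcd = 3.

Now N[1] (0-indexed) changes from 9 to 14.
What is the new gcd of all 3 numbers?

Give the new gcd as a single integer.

Numbers: [15, 9, 45], gcd = 3
Change: index 1, 9 -> 14
gcd of the OTHER numbers (without index 1): gcd([15, 45]) = 15
New gcd = gcd(g_others, new_val) = gcd(15, 14) = 1

Answer: 1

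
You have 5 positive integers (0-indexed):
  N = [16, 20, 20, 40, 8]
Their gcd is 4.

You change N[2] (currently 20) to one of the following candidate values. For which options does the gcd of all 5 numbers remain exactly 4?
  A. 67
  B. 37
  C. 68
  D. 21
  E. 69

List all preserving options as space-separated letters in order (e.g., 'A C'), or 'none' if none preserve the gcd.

Answer: C

Derivation:
Old gcd = 4; gcd of others (without N[2]) = 4
New gcd for candidate v: gcd(4, v). Preserves old gcd iff gcd(4, v) = 4.
  Option A: v=67, gcd(4,67)=1 -> changes
  Option B: v=37, gcd(4,37)=1 -> changes
  Option C: v=68, gcd(4,68)=4 -> preserves
  Option D: v=21, gcd(4,21)=1 -> changes
  Option E: v=69, gcd(4,69)=1 -> changes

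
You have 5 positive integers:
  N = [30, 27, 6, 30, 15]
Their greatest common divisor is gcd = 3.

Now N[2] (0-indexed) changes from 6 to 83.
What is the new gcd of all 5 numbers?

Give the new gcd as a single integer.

Numbers: [30, 27, 6, 30, 15], gcd = 3
Change: index 2, 6 -> 83
gcd of the OTHER numbers (without index 2): gcd([30, 27, 30, 15]) = 3
New gcd = gcd(g_others, new_val) = gcd(3, 83) = 1

Answer: 1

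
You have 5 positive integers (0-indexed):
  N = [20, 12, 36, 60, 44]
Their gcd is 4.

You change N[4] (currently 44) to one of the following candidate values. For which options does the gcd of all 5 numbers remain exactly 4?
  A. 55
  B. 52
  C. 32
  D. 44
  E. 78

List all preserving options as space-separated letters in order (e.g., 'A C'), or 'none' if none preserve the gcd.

Old gcd = 4; gcd of others (without N[4]) = 4
New gcd for candidate v: gcd(4, v). Preserves old gcd iff gcd(4, v) = 4.
  Option A: v=55, gcd(4,55)=1 -> changes
  Option B: v=52, gcd(4,52)=4 -> preserves
  Option C: v=32, gcd(4,32)=4 -> preserves
  Option D: v=44, gcd(4,44)=4 -> preserves
  Option E: v=78, gcd(4,78)=2 -> changes

Answer: B C D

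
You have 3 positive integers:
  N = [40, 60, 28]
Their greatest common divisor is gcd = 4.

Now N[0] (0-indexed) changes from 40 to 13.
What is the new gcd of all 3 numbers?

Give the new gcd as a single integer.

Answer: 1

Derivation:
Numbers: [40, 60, 28], gcd = 4
Change: index 0, 40 -> 13
gcd of the OTHER numbers (without index 0): gcd([60, 28]) = 4
New gcd = gcd(g_others, new_val) = gcd(4, 13) = 1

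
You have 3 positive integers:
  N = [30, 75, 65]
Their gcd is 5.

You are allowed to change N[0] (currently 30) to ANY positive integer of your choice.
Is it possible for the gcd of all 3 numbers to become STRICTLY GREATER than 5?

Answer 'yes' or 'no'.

Answer: no

Derivation:
Current gcd = 5
gcd of all OTHER numbers (without N[0]=30): gcd([75, 65]) = 5
The new gcd after any change is gcd(5, new_value).
This can be at most 5.
Since 5 = old gcd 5, the gcd can only stay the same or decrease.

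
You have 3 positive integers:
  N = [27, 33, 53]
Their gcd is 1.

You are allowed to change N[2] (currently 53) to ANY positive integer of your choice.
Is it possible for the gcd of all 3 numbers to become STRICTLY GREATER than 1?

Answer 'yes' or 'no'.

Answer: yes

Derivation:
Current gcd = 1
gcd of all OTHER numbers (without N[2]=53): gcd([27, 33]) = 3
The new gcd after any change is gcd(3, new_value).
This can be at most 3.
Since 3 > old gcd 1, the gcd CAN increase (e.g., set N[2] = 3).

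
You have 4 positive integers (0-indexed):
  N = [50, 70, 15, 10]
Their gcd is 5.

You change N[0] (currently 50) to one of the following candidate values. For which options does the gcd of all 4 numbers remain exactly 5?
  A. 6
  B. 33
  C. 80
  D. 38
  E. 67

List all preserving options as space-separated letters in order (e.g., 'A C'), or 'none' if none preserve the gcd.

Old gcd = 5; gcd of others (without N[0]) = 5
New gcd for candidate v: gcd(5, v). Preserves old gcd iff gcd(5, v) = 5.
  Option A: v=6, gcd(5,6)=1 -> changes
  Option B: v=33, gcd(5,33)=1 -> changes
  Option C: v=80, gcd(5,80)=5 -> preserves
  Option D: v=38, gcd(5,38)=1 -> changes
  Option E: v=67, gcd(5,67)=1 -> changes

Answer: C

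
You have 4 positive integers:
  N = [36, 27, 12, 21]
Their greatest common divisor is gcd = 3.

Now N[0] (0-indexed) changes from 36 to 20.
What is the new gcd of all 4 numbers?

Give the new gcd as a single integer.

Answer: 1

Derivation:
Numbers: [36, 27, 12, 21], gcd = 3
Change: index 0, 36 -> 20
gcd of the OTHER numbers (without index 0): gcd([27, 12, 21]) = 3
New gcd = gcd(g_others, new_val) = gcd(3, 20) = 1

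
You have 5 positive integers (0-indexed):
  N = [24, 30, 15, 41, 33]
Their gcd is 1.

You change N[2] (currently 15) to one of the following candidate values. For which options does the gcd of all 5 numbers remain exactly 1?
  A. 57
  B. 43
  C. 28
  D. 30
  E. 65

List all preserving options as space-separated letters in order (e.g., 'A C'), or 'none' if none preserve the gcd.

Old gcd = 1; gcd of others (without N[2]) = 1
New gcd for candidate v: gcd(1, v). Preserves old gcd iff gcd(1, v) = 1.
  Option A: v=57, gcd(1,57)=1 -> preserves
  Option B: v=43, gcd(1,43)=1 -> preserves
  Option C: v=28, gcd(1,28)=1 -> preserves
  Option D: v=30, gcd(1,30)=1 -> preserves
  Option E: v=65, gcd(1,65)=1 -> preserves

Answer: A B C D E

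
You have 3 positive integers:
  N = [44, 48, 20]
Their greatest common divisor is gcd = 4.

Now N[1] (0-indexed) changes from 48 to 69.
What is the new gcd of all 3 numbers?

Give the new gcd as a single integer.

Numbers: [44, 48, 20], gcd = 4
Change: index 1, 48 -> 69
gcd of the OTHER numbers (without index 1): gcd([44, 20]) = 4
New gcd = gcd(g_others, new_val) = gcd(4, 69) = 1

Answer: 1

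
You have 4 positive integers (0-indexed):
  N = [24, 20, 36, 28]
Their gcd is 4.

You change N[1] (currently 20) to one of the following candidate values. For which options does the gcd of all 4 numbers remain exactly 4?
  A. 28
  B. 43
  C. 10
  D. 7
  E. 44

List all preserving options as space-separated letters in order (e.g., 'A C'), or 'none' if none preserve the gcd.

Old gcd = 4; gcd of others (without N[1]) = 4
New gcd for candidate v: gcd(4, v). Preserves old gcd iff gcd(4, v) = 4.
  Option A: v=28, gcd(4,28)=4 -> preserves
  Option B: v=43, gcd(4,43)=1 -> changes
  Option C: v=10, gcd(4,10)=2 -> changes
  Option D: v=7, gcd(4,7)=1 -> changes
  Option E: v=44, gcd(4,44)=4 -> preserves

Answer: A E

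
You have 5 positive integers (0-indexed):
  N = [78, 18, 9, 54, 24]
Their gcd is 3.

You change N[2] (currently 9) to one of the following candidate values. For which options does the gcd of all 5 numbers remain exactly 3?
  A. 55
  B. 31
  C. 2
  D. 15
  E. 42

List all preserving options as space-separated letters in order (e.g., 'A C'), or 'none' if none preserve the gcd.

Old gcd = 3; gcd of others (without N[2]) = 6
New gcd for candidate v: gcd(6, v). Preserves old gcd iff gcd(6, v) = 3.
  Option A: v=55, gcd(6,55)=1 -> changes
  Option B: v=31, gcd(6,31)=1 -> changes
  Option C: v=2, gcd(6,2)=2 -> changes
  Option D: v=15, gcd(6,15)=3 -> preserves
  Option E: v=42, gcd(6,42)=6 -> changes

Answer: D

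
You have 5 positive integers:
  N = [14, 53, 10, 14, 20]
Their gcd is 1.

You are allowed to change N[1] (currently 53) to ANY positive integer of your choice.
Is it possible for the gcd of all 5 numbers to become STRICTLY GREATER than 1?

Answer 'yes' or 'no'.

Answer: yes

Derivation:
Current gcd = 1
gcd of all OTHER numbers (without N[1]=53): gcd([14, 10, 14, 20]) = 2
The new gcd after any change is gcd(2, new_value).
This can be at most 2.
Since 2 > old gcd 1, the gcd CAN increase (e.g., set N[1] = 2).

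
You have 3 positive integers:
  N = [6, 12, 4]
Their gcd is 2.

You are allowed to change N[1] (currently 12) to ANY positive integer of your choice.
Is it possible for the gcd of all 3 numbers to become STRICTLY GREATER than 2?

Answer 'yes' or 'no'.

Current gcd = 2
gcd of all OTHER numbers (without N[1]=12): gcd([6, 4]) = 2
The new gcd after any change is gcd(2, new_value).
This can be at most 2.
Since 2 = old gcd 2, the gcd can only stay the same or decrease.

Answer: no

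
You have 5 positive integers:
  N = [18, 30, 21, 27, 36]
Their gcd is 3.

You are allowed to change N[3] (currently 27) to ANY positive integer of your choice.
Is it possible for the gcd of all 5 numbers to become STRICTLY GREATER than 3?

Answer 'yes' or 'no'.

Answer: no

Derivation:
Current gcd = 3
gcd of all OTHER numbers (without N[3]=27): gcd([18, 30, 21, 36]) = 3
The new gcd after any change is gcd(3, new_value).
This can be at most 3.
Since 3 = old gcd 3, the gcd can only stay the same or decrease.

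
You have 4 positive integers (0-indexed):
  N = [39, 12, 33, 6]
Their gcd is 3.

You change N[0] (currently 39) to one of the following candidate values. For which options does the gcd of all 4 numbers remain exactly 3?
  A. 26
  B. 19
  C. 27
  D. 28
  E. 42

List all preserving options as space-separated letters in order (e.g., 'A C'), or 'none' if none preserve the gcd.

Old gcd = 3; gcd of others (without N[0]) = 3
New gcd for candidate v: gcd(3, v). Preserves old gcd iff gcd(3, v) = 3.
  Option A: v=26, gcd(3,26)=1 -> changes
  Option B: v=19, gcd(3,19)=1 -> changes
  Option C: v=27, gcd(3,27)=3 -> preserves
  Option D: v=28, gcd(3,28)=1 -> changes
  Option E: v=42, gcd(3,42)=3 -> preserves

Answer: C E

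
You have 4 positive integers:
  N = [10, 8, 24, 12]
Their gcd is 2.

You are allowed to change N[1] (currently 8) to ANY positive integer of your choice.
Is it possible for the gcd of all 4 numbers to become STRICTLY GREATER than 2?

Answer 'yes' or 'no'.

Answer: no

Derivation:
Current gcd = 2
gcd of all OTHER numbers (without N[1]=8): gcd([10, 24, 12]) = 2
The new gcd after any change is gcd(2, new_value).
This can be at most 2.
Since 2 = old gcd 2, the gcd can only stay the same or decrease.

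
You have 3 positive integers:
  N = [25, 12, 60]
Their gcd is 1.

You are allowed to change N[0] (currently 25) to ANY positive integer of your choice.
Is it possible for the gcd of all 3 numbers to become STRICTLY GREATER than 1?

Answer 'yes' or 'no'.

Answer: yes

Derivation:
Current gcd = 1
gcd of all OTHER numbers (without N[0]=25): gcd([12, 60]) = 12
The new gcd after any change is gcd(12, new_value).
This can be at most 12.
Since 12 > old gcd 1, the gcd CAN increase (e.g., set N[0] = 12).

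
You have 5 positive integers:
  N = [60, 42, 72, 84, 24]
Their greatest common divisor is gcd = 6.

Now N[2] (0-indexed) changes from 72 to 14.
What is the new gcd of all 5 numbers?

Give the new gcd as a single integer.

Numbers: [60, 42, 72, 84, 24], gcd = 6
Change: index 2, 72 -> 14
gcd of the OTHER numbers (without index 2): gcd([60, 42, 84, 24]) = 6
New gcd = gcd(g_others, new_val) = gcd(6, 14) = 2

Answer: 2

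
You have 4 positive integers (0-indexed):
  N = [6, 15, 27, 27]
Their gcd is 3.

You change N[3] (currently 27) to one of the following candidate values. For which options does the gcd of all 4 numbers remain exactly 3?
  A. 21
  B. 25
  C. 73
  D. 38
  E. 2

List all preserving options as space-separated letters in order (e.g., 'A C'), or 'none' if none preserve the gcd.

Answer: A

Derivation:
Old gcd = 3; gcd of others (without N[3]) = 3
New gcd for candidate v: gcd(3, v). Preserves old gcd iff gcd(3, v) = 3.
  Option A: v=21, gcd(3,21)=3 -> preserves
  Option B: v=25, gcd(3,25)=1 -> changes
  Option C: v=73, gcd(3,73)=1 -> changes
  Option D: v=38, gcd(3,38)=1 -> changes
  Option E: v=2, gcd(3,2)=1 -> changes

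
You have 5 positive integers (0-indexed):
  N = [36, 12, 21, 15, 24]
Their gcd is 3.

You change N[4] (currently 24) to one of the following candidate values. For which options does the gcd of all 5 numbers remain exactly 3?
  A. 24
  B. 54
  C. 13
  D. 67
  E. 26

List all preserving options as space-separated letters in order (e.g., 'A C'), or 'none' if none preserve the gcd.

Answer: A B

Derivation:
Old gcd = 3; gcd of others (without N[4]) = 3
New gcd for candidate v: gcd(3, v). Preserves old gcd iff gcd(3, v) = 3.
  Option A: v=24, gcd(3,24)=3 -> preserves
  Option B: v=54, gcd(3,54)=3 -> preserves
  Option C: v=13, gcd(3,13)=1 -> changes
  Option D: v=67, gcd(3,67)=1 -> changes
  Option E: v=26, gcd(3,26)=1 -> changes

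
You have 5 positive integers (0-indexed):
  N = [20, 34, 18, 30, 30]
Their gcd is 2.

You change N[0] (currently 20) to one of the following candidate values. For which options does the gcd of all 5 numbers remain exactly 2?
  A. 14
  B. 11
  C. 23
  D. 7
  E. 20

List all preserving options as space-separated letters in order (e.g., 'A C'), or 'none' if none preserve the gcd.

Answer: A E

Derivation:
Old gcd = 2; gcd of others (without N[0]) = 2
New gcd for candidate v: gcd(2, v). Preserves old gcd iff gcd(2, v) = 2.
  Option A: v=14, gcd(2,14)=2 -> preserves
  Option B: v=11, gcd(2,11)=1 -> changes
  Option C: v=23, gcd(2,23)=1 -> changes
  Option D: v=7, gcd(2,7)=1 -> changes
  Option E: v=20, gcd(2,20)=2 -> preserves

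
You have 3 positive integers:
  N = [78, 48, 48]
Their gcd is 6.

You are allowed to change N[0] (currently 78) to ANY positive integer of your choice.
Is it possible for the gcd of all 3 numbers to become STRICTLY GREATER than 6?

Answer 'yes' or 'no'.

Answer: yes

Derivation:
Current gcd = 6
gcd of all OTHER numbers (without N[0]=78): gcd([48, 48]) = 48
The new gcd after any change is gcd(48, new_value).
This can be at most 48.
Since 48 > old gcd 6, the gcd CAN increase (e.g., set N[0] = 48).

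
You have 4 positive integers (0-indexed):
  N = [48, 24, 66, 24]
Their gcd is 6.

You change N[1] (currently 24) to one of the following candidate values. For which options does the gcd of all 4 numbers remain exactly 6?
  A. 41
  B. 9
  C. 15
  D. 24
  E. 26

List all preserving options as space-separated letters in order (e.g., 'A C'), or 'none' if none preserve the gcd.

Old gcd = 6; gcd of others (without N[1]) = 6
New gcd for candidate v: gcd(6, v). Preserves old gcd iff gcd(6, v) = 6.
  Option A: v=41, gcd(6,41)=1 -> changes
  Option B: v=9, gcd(6,9)=3 -> changes
  Option C: v=15, gcd(6,15)=3 -> changes
  Option D: v=24, gcd(6,24)=6 -> preserves
  Option E: v=26, gcd(6,26)=2 -> changes

Answer: D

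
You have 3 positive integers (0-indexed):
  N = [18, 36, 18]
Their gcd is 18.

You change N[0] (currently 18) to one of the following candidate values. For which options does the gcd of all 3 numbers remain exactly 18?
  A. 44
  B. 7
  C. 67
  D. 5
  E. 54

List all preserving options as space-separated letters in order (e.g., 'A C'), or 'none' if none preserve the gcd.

Old gcd = 18; gcd of others (without N[0]) = 18
New gcd for candidate v: gcd(18, v). Preserves old gcd iff gcd(18, v) = 18.
  Option A: v=44, gcd(18,44)=2 -> changes
  Option B: v=7, gcd(18,7)=1 -> changes
  Option C: v=67, gcd(18,67)=1 -> changes
  Option D: v=5, gcd(18,5)=1 -> changes
  Option E: v=54, gcd(18,54)=18 -> preserves

Answer: E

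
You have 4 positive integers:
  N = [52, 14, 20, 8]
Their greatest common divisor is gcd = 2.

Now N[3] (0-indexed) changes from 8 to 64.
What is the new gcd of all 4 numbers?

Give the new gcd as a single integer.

Answer: 2

Derivation:
Numbers: [52, 14, 20, 8], gcd = 2
Change: index 3, 8 -> 64
gcd of the OTHER numbers (without index 3): gcd([52, 14, 20]) = 2
New gcd = gcd(g_others, new_val) = gcd(2, 64) = 2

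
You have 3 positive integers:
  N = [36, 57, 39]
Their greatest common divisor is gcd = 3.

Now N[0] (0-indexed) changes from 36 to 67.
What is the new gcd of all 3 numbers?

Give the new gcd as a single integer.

Numbers: [36, 57, 39], gcd = 3
Change: index 0, 36 -> 67
gcd of the OTHER numbers (without index 0): gcd([57, 39]) = 3
New gcd = gcd(g_others, new_val) = gcd(3, 67) = 1

Answer: 1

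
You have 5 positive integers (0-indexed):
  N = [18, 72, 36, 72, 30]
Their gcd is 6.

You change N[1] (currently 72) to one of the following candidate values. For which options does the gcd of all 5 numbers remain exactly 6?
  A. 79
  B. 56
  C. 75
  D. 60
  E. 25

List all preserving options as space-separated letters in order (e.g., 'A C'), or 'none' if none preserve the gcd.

Answer: D

Derivation:
Old gcd = 6; gcd of others (without N[1]) = 6
New gcd for candidate v: gcd(6, v). Preserves old gcd iff gcd(6, v) = 6.
  Option A: v=79, gcd(6,79)=1 -> changes
  Option B: v=56, gcd(6,56)=2 -> changes
  Option C: v=75, gcd(6,75)=3 -> changes
  Option D: v=60, gcd(6,60)=6 -> preserves
  Option E: v=25, gcd(6,25)=1 -> changes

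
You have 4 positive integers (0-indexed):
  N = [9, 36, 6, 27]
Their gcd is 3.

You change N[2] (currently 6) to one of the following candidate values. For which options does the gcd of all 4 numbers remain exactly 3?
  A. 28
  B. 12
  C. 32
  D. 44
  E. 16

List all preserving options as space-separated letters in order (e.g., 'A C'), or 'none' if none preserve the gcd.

Old gcd = 3; gcd of others (without N[2]) = 9
New gcd for candidate v: gcd(9, v). Preserves old gcd iff gcd(9, v) = 3.
  Option A: v=28, gcd(9,28)=1 -> changes
  Option B: v=12, gcd(9,12)=3 -> preserves
  Option C: v=32, gcd(9,32)=1 -> changes
  Option D: v=44, gcd(9,44)=1 -> changes
  Option E: v=16, gcd(9,16)=1 -> changes

Answer: B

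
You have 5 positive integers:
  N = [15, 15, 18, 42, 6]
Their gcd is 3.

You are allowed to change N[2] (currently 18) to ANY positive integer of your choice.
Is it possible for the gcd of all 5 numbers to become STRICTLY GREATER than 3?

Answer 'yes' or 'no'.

Answer: no

Derivation:
Current gcd = 3
gcd of all OTHER numbers (without N[2]=18): gcd([15, 15, 42, 6]) = 3
The new gcd after any change is gcd(3, new_value).
This can be at most 3.
Since 3 = old gcd 3, the gcd can only stay the same or decrease.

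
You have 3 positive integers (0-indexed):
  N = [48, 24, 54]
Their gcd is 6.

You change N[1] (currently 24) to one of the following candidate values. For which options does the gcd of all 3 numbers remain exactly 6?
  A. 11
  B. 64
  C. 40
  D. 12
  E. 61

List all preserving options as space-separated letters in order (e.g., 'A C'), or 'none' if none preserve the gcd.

Old gcd = 6; gcd of others (without N[1]) = 6
New gcd for candidate v: gcd(6, v). Preserves old gcd iff gcd(6, v) = 6.
  Option A: v=11, gcd(6,11)=1 -> changes
  Option B: v=64, gcd(6,64)=2 -> changes
  Option C: v=40, gcd(6,40)=2 -> changes
  Option D: v=12, gcd(6,12)=6 -> preserves
  Option E: v=61, gcd(6,61)=1 -> changes

Answer: D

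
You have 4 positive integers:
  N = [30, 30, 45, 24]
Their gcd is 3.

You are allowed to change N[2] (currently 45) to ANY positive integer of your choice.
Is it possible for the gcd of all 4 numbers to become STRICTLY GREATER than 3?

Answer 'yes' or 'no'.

Current gcd = 3
gcd of all OTHER numbers (without N[2]=45): gcd([30, 30, 24]) = 6
The new gcd after any change is gcd(6, new_value).
This can be at most 6.
Since 6 > old gcd 3, the gcd CAN increase (e.g., set N[2] = 6).

Answer: yes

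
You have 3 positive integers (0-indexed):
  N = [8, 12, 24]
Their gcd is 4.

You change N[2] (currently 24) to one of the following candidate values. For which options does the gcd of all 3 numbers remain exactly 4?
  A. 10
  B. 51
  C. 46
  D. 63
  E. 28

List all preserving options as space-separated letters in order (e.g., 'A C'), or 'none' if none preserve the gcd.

Answer: E

Derivation:
Old gcd = 4; gcd of others (without N[2]) = 4
New gcd for candidate v: gcd(4, v). Preserves old gcd iff gcd(4, v) = 4.
  Option A: v=10, gcd(4,10)=2 -> changes
  Option B: v=51, gcd(4,51)=1 -> changes
  Option C: v=46, gcd(4,46)=2 -> changes
  Option D: v=63, gcd(4,63)=1 -> changes
  Option E: v=28, gcd(4,28)=4 -> preserves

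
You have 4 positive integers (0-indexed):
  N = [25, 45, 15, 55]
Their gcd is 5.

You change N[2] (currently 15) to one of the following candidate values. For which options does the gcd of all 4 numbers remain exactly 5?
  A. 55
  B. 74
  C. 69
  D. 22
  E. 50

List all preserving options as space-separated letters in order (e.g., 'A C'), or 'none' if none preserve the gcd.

Old gcd = 5; gcd of others (without N[2]) = 5
New gcd for candidate v: gcd(5, v). Preserves old gcd iff gcd(5, v) = 5.
  Option A: v=55, gcd(5,55)=5 -> preserves
  Option B: v=74, gcd(5,74)=1 -> changes
  Option C: v=69, gcd(5,69)=1 -> changes
  Option D: v=22, gcd(5,22)=1 -> changes
  Option E: v=50, gcd(5,50)=5 -> preserves

Answer: A E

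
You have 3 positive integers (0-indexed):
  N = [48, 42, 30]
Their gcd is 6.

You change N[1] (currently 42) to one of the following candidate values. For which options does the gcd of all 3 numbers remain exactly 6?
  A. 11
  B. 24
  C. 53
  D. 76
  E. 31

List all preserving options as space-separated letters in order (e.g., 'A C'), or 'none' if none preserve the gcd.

Answer: B

Derivation:
Old gcd = 6; gcd of others (without N[1]) = 6
New gcd for candidate v: gcd(6, v). Preserves old gcd iff gcd(6, v) = 6.
  Option A: v=11, gcd(6,11)=1 -> changes
  Option B: v=24, gcd(6,24)=6 -> preserves
  Option C: v=53, gcd(6,53)=1 -> changes
  Option D: v=76, gcd(6,76)=2 -> changes
  Option E: v=31, gcd(6,31)=1 -> changes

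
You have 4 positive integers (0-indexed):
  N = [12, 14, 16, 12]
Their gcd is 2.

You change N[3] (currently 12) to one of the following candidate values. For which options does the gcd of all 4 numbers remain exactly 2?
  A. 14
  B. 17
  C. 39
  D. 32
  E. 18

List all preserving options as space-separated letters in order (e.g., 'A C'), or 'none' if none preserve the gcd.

Old gcd = 2; gcd of others (without N[3]) = 2
New gcd for candidate v: gcd(2, v). Preserves old gcd iff gcd(2, v) = 2.
  Option A: v=14, gcd(2,14)=2 -> preserves
  Option B: v=17, gcd(2,17)=1 -> changes
  Option C: v=39, gcd(2,39)=1 -> changes
  Option D: v=32, gcd(2,32)=2 -> preserves
  Option E: v=18, gcd(2,18)=2 -> preserves

Answer: A D E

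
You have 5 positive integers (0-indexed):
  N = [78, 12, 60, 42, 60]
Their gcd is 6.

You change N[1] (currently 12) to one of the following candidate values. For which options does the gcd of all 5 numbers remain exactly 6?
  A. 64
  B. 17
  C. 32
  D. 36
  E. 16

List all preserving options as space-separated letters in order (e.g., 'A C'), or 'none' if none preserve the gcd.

Answer: D

Derivation:
Old gcd = 6; gcd of others (without N[1]) = 6
New gcd for candidate v: gcd(6, v). Preserves old gcd iff gcd(6, v) = 6.
  Option A: v=64, gcd(6,64)=2 -> changes
  Option B: v=17, gcd(6,17)=1 -> changes
  Option C: v=32, gcd(6,32)=2 -> changes
  Option D: v=36, gcd(6,36)=6 -> preserves
  Option E: v=16, gcd(6,16)=2 -> changes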